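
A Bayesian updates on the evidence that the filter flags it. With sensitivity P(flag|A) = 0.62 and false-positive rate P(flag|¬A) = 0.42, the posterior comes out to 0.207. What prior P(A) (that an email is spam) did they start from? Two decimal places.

P(A) = 0.15

Bayes' rule in odds form gives O(A|E) = O(A)·[P(E|A)/P(E|¬A)], hence O(A) = O(A|E)/LR.
Posterior odds = 0.207/(1−0.207) = 0.2610. LR = 0.62/0.42 = 1.4762.
Prior odds = 0.2610/1.4762 = 0.1768, so P(A) = 0.1768/(1+0.1768) ≈ 0.15.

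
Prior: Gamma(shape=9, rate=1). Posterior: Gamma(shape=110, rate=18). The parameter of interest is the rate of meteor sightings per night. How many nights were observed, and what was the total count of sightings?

n = 17 nights with total 101 sightings

Gamma–Poisson conjugacy: posterior shape = α + Σxᵢ, posterior rate = β + n.
Matching: Σxᵢ = 110 − 9 = 101 and n = 18 − 1 = 17.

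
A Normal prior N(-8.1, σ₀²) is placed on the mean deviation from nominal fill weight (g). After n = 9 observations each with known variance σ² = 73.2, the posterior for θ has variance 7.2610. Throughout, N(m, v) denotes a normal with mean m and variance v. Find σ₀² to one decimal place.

Posterior precision equals prior precision plus data precision: 1/σ_n² = 1/σ₀² + n/σ².
So 1/σ₀² = 1/7.2610 − 9/73.2 = 0.137722 − 0.122951 = 0.014771.
Hence σ₀² = 1/0.014771 ≈ 67.7.

σ₀² = 67.7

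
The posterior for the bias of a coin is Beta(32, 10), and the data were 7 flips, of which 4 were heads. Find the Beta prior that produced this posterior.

Under Beta–binomial conjugacy the posterior parameters are (α+s, β+f).
So α = 32 − 4 = 28 and β = 10 − 3 = 7.

Beta(28, 7)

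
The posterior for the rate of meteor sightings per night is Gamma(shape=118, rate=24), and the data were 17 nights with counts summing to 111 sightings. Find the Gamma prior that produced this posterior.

Gamma(shape=7, rate=7)

A Gamma(α, β) prior (rate parametrization) on a Poisson rate with n observations summing to S gives posterior Gamma(α+S, β+n).
So α = 118 − 111 = 7 and β = 24 − 17 = 7.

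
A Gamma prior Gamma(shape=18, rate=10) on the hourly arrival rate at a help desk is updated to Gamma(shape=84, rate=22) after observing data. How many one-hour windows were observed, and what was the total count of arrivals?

n = 12 one-hour windows with total 66 arrivals

Gamma–Poisson conjugacy: posterior shape = α + Σxᵢ, posterior rate = β + n.
Matching: Σxᵢ = 84 − 18 = 66 and n = 22 − 10 = 12.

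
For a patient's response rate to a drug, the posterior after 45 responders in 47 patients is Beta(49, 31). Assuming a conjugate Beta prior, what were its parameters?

Beta(4, 29)

Beta is conjugate to the binomial likelihood: posterior = Beta(a+s, b+f).
Subtract the data counts: 49−45=4, 31−2=29.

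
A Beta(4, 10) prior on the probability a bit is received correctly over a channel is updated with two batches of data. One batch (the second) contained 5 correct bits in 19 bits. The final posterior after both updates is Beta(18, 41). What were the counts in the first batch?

Because Beta–binomial updating is additive in the counts, the combined data contributed (α_post−α_prior, β_post−β_prior) successes and failures.
Total across both batches: 18−4=14 correct bits, 41−10=31 errors.
Subtract the second batch: 14−5=9 correct bits and 31−14=17 errors.

9 correct bits and 17 errors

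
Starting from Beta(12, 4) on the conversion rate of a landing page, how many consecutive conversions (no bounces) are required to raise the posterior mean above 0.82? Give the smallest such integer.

After k conversions and 0 bounces the posterior is Beta(12+k, 4), with mean (12+k)/(12+4+k).
Set (12+k)/(16+k) > 0.82 and solve: k > (0.82·16 − 12)/(1 − 0.82) = 6.222.
The smallest integer exceeding 6.222 is 7.

k = 7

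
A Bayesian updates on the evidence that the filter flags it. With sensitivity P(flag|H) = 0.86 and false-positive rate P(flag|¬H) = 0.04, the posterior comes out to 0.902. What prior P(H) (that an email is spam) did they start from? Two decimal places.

P(H) = 0.30

In odds form, posterior odds = prior odds × likelihood ratio, so prior odds = posterior odds ÷ LR.
Posterior odds = 0.902/(1−0.902) = 9.2041. LR = 0.86/0.04 = 21.5000.
Prior odds = 9.2041/21.5000 = 0.4281, so P(H) = 0.4281/(1+0.4281) ≈ 0.30.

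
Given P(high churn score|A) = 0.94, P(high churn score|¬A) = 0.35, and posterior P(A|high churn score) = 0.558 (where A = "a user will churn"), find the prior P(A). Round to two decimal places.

In odds form, posterior odds = prior odds × likelihood ratio, so prior odds = posterior odds ÷ LR.
Posterior odds = 0.558/(1−0.558) = 1.2624. LR = 0.94/0.35 = 2.6857.
Prior odds = 1.2624/2.6857 = 0.4700, so P(A) = 0.4700/(1+0.4700) ≈ 0.32.

P(A) = 0.32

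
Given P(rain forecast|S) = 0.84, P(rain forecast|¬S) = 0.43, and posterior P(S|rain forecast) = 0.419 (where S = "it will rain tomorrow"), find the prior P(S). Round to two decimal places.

P(S) = 0.27

In odds form, posterior odds = prior odds × likelihood ratio, so prior odds = posterior odds ÷ LR.
Posterior odds = 0.419/(1−0.419) = 0.7212. LR = 0.84/0.43 = 1.9535.
Prior odds = 0.7212/1.9535 = 0.3692, so P(S) = 0.3692/(1+0.3692) ≈ 0.27.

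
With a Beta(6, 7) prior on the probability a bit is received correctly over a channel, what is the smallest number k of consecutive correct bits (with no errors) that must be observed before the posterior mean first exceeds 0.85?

k = 34

After k correct bits and 0 errors the posterior is Beta(6+k, 7), with mean (6+k)/(6+7+k).
Set (6+k)/(13+k) > 0.85 and solve: k > (0.85·13 − 6)/(1 − 0.85) = 33.667.
The smallest integer exceeding 33.667 is 34.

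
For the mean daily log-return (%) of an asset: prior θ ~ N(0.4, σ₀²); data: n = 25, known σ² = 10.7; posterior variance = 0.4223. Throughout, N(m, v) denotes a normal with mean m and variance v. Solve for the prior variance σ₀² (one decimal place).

Posterior precision equals prior precision plus data precision: 1/σ_n² = 1/σ₀² + n/σ².
So 1/σ₀² = 1/0.4223 − 25/10.7 = 2.367985 − 2.336449 = 0.031536.
Hence σ₀² = 1/0.031536 ≈ 31.7.

σ₀² = 31.7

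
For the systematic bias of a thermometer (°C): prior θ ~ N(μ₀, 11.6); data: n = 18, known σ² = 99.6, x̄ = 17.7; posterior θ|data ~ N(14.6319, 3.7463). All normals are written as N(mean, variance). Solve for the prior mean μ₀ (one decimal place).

μ₀ = 8.2

With known observation variance, the Normal–Normal posterior has precision τ_n = τ₀ + n/σ² and mean μ_n = (τ₀μ₀ + (n/σ²)x̄)/τ_n.
Here τ₀ = 1/11.6 = 0.086207 and τ_data = 18/99.6 = 0.180723, so τ_n = 0.266930.
Rearranging for μ₀: μ₀ = (μ_n·τ_n − τ_data·x̄)/τ₀ = (14.6319·0.266930 − 0.180723·17.7) / 0.086207 = 0.706896/0.086207 ≈ 8.2.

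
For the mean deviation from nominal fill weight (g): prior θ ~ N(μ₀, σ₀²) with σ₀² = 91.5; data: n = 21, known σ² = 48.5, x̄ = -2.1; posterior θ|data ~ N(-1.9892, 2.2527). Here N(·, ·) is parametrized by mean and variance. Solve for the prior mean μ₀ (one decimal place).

The posterior mean is a precision-weighted average: μ_n = (τ₀μ₀ + τ_data·x̄)/(τ₀+τ_data), with τ₀=1/σ₀² and τ_data=n/σ².
Here τ₀ = 1/91.5 = 0.010929 and τ_data = 21/48.5 = 0.432990, so τ_n = 0.443919.
Rearranging for μ₀: μ₀ = (μ_n·τ_n − τ_data·x̄)/τ₀ = (-1.9892·0.443919 − 0.432990·-2.1) / 0.010929 = 0.026235/0.010929 ≈ 2.4.

μ₀ = 2.4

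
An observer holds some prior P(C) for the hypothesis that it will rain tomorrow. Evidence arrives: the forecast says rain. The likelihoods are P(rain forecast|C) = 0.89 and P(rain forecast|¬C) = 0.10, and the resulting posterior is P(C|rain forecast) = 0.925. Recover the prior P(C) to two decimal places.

In odds form, posterior odds = prior odds × likelihood ratio, so prior odds = posterior odds ÷ LR.
Posterior odds = 0.925/(1−0.925) = 12.3333. LR = 0.89/0.10 = 8.9000.
Prior odds = 12.3333/8.9000 = 1.3858, so P(C) = 1.3858/(1+1.3858) ≈ 0.58.

P(C) = 0.58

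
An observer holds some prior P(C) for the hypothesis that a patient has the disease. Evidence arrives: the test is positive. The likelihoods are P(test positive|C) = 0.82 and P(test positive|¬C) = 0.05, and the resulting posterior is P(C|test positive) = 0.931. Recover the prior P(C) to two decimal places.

Bayes' rule in odds form gives O(C|E) = O(C)·[P(E|C)/P(E|¬C)], hence O(C) = O(C|E)/LR.
Posterior odds = 0.931/(1−0.931) = 13.4928. LR = 0.82/0.05 = 16.4000.
Prior odds = 13.4928/16.4000 = 0.8227, so P(C) = 0.8227/(1+0.8227) ≈ 0.45.

P(C) = 0.45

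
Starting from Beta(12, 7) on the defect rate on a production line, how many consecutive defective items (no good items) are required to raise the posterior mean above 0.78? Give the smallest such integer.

After k defective items and 0 good items the posterior is Beta(12+k, 7), with mean (12+k)/(12+7+k).
Set (12+k)/(19+k) > 0.78 and solve: k > (0.78·19 − 12)/(1 − 0.78) = 12.818.
The smallest integer exceeding 12.818 is 13.

k = 13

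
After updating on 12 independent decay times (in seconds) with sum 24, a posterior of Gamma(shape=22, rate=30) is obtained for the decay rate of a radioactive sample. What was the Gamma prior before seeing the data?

Gamma–exponential conjugacy: posterior shape = α + n, posterior rate = β + Σtᵢ.
So α = 22 − 12 = 10 and β = 30 − 24 = 6.

Gamma(shape=10, rate=6)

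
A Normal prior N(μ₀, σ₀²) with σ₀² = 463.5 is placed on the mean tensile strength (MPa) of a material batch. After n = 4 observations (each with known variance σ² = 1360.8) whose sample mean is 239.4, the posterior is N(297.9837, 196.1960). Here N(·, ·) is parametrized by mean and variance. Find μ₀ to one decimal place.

μ₀ = 377.8

The posterior mean is a precision-weighted average: μ_n = (τ₀μ₀ + τ_data·x̄)/(τ₀+τ_data), with τ₀=1/σ₀² and τ_data=n/σ².
Here τ₀ = 1/463.5 = 0.002157 and τ_data = 4/1360.8 = 0.002939, so τ_n = 0.005096.
Rearranging for μ₀: μ₀ = (μ_n·τ_n − τ_data·x̄)/τ₀ = (297.9837·0.005096 − 0.002939·239.4) / 0.002157 = 0.814928/0.002157 ≈ 377.8.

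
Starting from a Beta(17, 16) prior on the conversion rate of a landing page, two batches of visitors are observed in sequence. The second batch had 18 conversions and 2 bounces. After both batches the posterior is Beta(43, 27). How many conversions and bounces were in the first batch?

Sequential conjugate updates are equivalent to a single update on the pooled data, so total successes = posterior α − prior α and total failures = posterior β − prior β.
Total across both batches: 43−17=26 conversions, 27−16=11 bounces.
Subtract the second batch: 26−18=8 conversions and 11−2=9 bounces.

8 conversions and 9 bounces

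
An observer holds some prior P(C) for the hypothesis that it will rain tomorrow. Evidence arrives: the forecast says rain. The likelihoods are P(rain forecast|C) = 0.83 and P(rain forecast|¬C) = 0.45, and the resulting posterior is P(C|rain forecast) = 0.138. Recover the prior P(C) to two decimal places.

P(C) = 0.08

In odds form, posterior odds = prior odds × likelihood ratio, so prior odds = posterior odds ÷ LR.
Posterior odds = 0.138/(1−0.138) = 0.1601. LR = 0.83/0.45 = 1.8444.
Prior odds = 0.1601/1.8444 = 0.0868, so P(C) = 0.0868/(1+0.0868) ≈ 0.08.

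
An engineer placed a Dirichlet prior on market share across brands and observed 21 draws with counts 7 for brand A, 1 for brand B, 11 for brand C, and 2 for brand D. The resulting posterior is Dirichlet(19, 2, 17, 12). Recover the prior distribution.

Dirichlet(12, 1, 6, 10)

For a Dirichlet(α) prior with multinomial counts c, the posterior is Dirichlet(α + c) componentwise.
Subtract each count from the matching posterior parameter: 19−7=12, 2−1=1, 17−11=6, 12−2=10.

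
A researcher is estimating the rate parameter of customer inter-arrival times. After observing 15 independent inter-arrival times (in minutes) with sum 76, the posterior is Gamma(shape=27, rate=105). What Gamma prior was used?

Gamma(shape=12, rate=29)

For an exponential likelihood with a Gamma(α, β) prior on the rate, n observations with total T give posterior Gamma(α+n, β+T).
So α = 27 − 15 = 12 and β = 105 − 76 = 29.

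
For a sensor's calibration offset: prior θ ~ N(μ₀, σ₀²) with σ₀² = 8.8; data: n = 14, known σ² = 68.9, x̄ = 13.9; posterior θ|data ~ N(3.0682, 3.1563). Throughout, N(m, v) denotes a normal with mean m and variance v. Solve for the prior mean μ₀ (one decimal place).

With known observation variance, the Normal–Normal posterior has precision τ_n = τ₀ + n/σ² and mean μ_n = (τ₀μ₀ + (n/σ²)x̄)/τ_n.
Here τ₀ = 1/8.8 = 0.113636 and τ_data = 14/68.9 = 0.203193, so τ_n = 0.316829.
Rearranging for μ₀: μ₀ = (μ_n·τ_n − τ_data·x̄)/τ₀ = (3.0682·0.316829 − 0.203193·13.9) / 0.113636 = -1.852288/0.113636 ≈ -16.3.

μ₀ = -16.3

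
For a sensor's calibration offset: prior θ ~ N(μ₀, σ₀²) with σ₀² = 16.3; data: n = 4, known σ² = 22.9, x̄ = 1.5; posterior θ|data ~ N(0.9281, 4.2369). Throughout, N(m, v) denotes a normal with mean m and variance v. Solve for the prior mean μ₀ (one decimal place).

The posterior mean is a precision-weighted average: μ_n = (τ₀μ₀ + τ_data·x̄)/(τ₀+τ_data), with τ₀=1/σ₀² and τ_data=n/σ².
Here τ₀ = 1/16.3 = 0.061350 and τ_data = 4/22.9 = 0.174672, so τ_n = 0.236022.
Rearranging for μ₀: μ₀ = (μ_n·τ_n − τ_data·x̄)/τ₀ = (0.9281·0.236022 − 0.174672·1.5) / 0.061350 = -0.042956/0.061350 ≈ -0.7.

μ₀ = -0.7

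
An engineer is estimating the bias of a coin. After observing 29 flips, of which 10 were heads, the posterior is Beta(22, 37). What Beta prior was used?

A Beta(α, β) prior with s successes and f failures in binomial data gives a Beta(α+s, β+f) posterior.
So α = 22 − 10 = 12 and β = 37 − 19 = 18.

Beta(12, 18)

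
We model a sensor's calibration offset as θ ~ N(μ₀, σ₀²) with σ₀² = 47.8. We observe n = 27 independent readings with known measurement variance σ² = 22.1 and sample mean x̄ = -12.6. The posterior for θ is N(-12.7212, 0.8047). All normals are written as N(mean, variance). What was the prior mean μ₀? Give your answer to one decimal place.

With known observation variance, the Normal–Normal posterior has precision τ_n = τ₀ + n/σ² and mean μ_n = (τ₀μ₀ + (n/σ²)x̄)/τ_n.
Here τ₀ = 1/47.8 = 0.020921 and τ_data = 27/22.1 = 1.221719, so τ_n = 1.242640.
Rearranging for μ₀: μ₀ = (μ_n·τ_n − τ_data·x̄)/τ₀ = (-12.7212·1.242640 − 1.221719·-12.6) / 0.020921 = -0.414213/0.020921 ≈ -19.8.

μ₀ = -19.8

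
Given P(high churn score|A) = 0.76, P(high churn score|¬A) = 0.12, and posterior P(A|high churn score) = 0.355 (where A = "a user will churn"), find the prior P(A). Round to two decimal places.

P(A) = 0.08

In odds form, posterior odds = prior odds × likelihood ratio, so prior odds = posterior odds ÷ LR.
Posterior odds = 0.355/(1−0.355) = 0.5504. LR = 0.76/0.12 = 6.3333.
Prior odds = 0.5504/6.3333 = 0.0869, so P(A) = 0.0869/(1+0.0869) ≈ 0.08.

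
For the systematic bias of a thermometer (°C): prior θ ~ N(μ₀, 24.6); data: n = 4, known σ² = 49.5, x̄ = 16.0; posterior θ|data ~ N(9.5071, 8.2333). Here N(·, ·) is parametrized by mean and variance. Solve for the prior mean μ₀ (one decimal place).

μ₀ = -3.4

With known observation variance, the Normal–Normal posterior has precision τ_n = τ₀ + n/σ² and mean μ_n = (τ₀μ₀ + (n/σ²)x̄)/τ_n.
Here τ₀ = 1/24.6 = 0.040650 and τ_data = 4/49.5 = 0.080808, so τ_n = 0.121458.
Rearranging for μ₀: μ₀ = (μ_n·τ_n − τ_data·x̄)/τ₀ = (9.5071·0.121458 − 0.080808·16.0) / 0.040650 = -0.138215/0.040650 ≈ -3.4.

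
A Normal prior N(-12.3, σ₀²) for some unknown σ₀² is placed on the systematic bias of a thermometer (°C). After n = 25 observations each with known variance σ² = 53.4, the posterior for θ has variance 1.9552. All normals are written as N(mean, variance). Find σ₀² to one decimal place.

Posterior precision equals prior precision plus data precision: 1/σ_n² = 1/σ₀² + n/σ².
So 1/σ₀² = 1/1.9552 − 25/53.4 = 0.511457 − 0.468165 = 0.043292.
Hence σ₀² = 1/0.043292 ≈ 23.1.

σ₀² = 23.1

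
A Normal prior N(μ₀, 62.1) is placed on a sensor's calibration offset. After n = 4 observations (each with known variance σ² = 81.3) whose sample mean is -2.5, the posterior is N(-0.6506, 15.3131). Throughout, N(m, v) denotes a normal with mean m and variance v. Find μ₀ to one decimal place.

μ₀ = 5.0

The posterior mean is a precision-weighted average: μ_n = (τ₀μ₀ + τ_data·x̄)/(τ₀+τ_data), with τ₀=1/σ₀² and τ_data=n/σ².
Here τ₀ = 1/62.1 = 0.016103 and τ_data = 4/81.3 = 0.049200, so τ_n = 0.065303.
Rearranging for μ₀: μ₀ = (μ_n·τ_n − τ_data·x̄)/τ₀ = (-0.6506·0.065303 − 0.049200·-2.5) / 0.016103 = 0.080514/0.016103 ≈ 5.0.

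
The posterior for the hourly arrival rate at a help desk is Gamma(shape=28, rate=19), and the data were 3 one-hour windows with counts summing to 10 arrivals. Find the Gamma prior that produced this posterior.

Gamma(shape=18, rate=16)

Gamma–Poisson conjugacy: posterior shape = α + Σxᵢ, posterior rate = β + n.
So α = 28 − 10 = 18 and β = 19 − 3 = 16.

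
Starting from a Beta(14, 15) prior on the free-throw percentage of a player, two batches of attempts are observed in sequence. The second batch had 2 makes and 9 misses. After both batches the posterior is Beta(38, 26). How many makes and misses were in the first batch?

22 makes and 2 misses

Sequential conjugate updates are equivalent to a single update on the pooled data, so total successes = posterior α − prior α and total failures = posterior β − prior β.
Total across both batches: 38−14=24 makes, 26−15=11 misses.
Subtract the second batch: 24−2=22 makes and 11−9=2 misses.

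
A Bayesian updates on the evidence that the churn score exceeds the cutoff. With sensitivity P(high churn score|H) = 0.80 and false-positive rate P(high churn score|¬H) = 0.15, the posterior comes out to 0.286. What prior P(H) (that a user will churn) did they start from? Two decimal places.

In odds form, posterior odds = prior odds × likelihood ratio, so prior odds = posterior odds ÷ LR.
Posterior odds = 0.286/(1−0.286) = 0.4006. LR = 0.80/0.15 = 5.3333.
Prior odds = 0.4006/5.3333 = 0.0751, so P(H) = 0.0751/(1+0.0751) ≈ 0.07.

P(H) = 0.07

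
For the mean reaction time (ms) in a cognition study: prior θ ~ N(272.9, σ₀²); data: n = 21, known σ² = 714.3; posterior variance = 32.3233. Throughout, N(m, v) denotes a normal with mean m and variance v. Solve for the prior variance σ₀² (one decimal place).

σ₀² = 650.2

For the Normal–Normal model with known σ², precisions add: τ_n = τ₀ + n/σ².
So 1/σ₀² = 1/32.3233 − 21/714.3 = 0.030937 − 0.029399 = 0.001538.
Hence σ₀² = 1/0.001538 ≈ 650.2.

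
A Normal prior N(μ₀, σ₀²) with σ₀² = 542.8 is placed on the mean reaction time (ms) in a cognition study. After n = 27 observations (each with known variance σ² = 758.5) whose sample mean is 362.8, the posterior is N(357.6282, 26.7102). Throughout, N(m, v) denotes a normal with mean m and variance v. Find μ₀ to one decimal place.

μ₀ = 257.7

The posterior mean is a precision-weighted average: μ_n = (τ₀μ₀ + τ_data·x̄)/(τ₀+τ_data), with τ₀=1/σ₀² and τ_data=n/σ².
Here τ₀ = 1/542.8 = 0.001842 and τ_data = 27/758.5 = 0.035597, so τ_n = 0.037439.
Rearranging for μ₀: μ₀ = (μ_n·τ_n − τ_data·x̄)/τ₀ = (357.6282·0.037439 − 0.035597·362.8) / 0.001842 = 0.474651/0.001842 ≈ 257.7.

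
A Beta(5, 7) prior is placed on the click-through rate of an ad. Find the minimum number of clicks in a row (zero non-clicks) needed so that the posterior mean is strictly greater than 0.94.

After k clicks and 0 non-clicks the posterior is Beta(5+k, 7), with mean (5+k)/(5+7+k).
Set (5+k)/(12+k) > 0.94 and solve: k > (0.94·12 − 5)/(1 − 0.94) = 104.667.
The smallest integer exceeding 104.667 is 105, and checking k=105: (110)/(117) = 0.9402 > 0.94.

k = 105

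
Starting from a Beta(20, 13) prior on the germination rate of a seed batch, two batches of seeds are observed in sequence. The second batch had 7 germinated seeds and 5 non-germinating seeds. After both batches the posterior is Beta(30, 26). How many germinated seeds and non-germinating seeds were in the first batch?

3 germinated seeds and 8 non-germinating seeds

Because Beta–binomial updating is additive in the counts, the combined data contributed (α_post−α_prior, β_post−β_prior) successes and failures.
Total across both batches: 30−20=10 germinated seeds, 26−13=13 non-germinating seeds.
Subtract the second batch: 10−7=3 germinated seeds and 13−5=8 non-germinating seeds.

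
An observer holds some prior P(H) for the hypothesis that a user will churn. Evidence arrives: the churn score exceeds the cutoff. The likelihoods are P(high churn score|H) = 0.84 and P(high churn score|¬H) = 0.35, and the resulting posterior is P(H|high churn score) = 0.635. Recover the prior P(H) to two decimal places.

Bayes' rule in odds form gives O(H|E) = O(H)·[P(E|H)/P(E|¬H)], hence O(H) = O(H|E)/LR.
Posterior odds = 0.635/(1−0.635) = 1.7397. LR = 0.84/0.35 = 2.4000.
Prior odds = 1.7397/2.4000 = 0.7249, so P(H) = 0.7249/(1+0.7249) ≈ 0.42.

P(H) = 0.42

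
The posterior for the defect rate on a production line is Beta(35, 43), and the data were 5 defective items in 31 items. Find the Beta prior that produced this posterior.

Beta(30, 17)

A Beta(α, β) prior with s successes and f failures in binomial data gives a Beta(α+s, β+f) posterior.
So α = 35 − 5 = 30 and β = 43 − 26 = 17.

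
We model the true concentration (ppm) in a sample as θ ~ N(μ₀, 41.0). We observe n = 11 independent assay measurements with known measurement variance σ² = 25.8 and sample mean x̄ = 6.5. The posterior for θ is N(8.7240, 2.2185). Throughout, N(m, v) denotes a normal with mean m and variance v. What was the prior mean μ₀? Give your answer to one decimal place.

With known observation variance, the Normal–Normal posterior has precision τ_n = τ₀ + n/σ² and mean μ_n = (τ₀μ₀ + (n/σ²)x̄)/τ_n.
Here τ₀ = 1/41.0 = 0.024390 and τ_data = 11/25.8 = 0.426357, so τ_n = 0.450747.
Rearranging for μ₀: μ₀ = (μ_n·τ_n − τ_data·x̄)/τ₀ = (8.7240·0.450747 − 0.426357·6.5) / 0.024390 = 1.160996/0.024390 ≈ 47.6.

μ₀ = 47.6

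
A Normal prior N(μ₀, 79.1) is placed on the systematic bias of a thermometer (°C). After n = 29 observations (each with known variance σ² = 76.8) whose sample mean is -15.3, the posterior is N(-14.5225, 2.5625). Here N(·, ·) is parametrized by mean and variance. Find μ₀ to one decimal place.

The posterior mean is a precision-weighted average: μ_n = (τ₀μ₀ + τ_data·x̄)/(τ₀+τ_data), with τ₀=1/σ₀² and τ_data=n/σ².
Here τ₀ = 1/79.1 = 0.012642 and τ_data = 29/76.8 = 0.377604, so τ_n = 0.390246.
Rearranging for μ₀: μ₀ = (μ_n·τ_n − τ_data·x̄)/τ₀ = (-14.5225·0.390246 − 0.377604·-15.3) / 0.012642 = 0.109994/0.012642 ≈ 8.7.

μ₀ = 8.7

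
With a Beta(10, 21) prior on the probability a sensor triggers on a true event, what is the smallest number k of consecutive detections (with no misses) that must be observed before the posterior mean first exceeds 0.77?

After k detections and 0 misses the posterior is Beta(10+k, 21), with mean (10+k)/(10+21+k).
Set (10+k)/(31+k) > 0.77 and solve: k > (0.77·31 − 10)/(1 − 0.77) = 60.304.
The smallest integer exceeding 60.304 is 61.

k = 61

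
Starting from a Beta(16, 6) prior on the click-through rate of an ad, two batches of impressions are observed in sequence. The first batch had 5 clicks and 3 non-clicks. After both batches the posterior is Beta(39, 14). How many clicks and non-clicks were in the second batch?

Because Beta–binomial updating is additive in the counts, the combined data contributed (α_post−α_prior, β_post−β_prior) successes and failures.
Total across both batches: 39−16=23 clicks, 14−6=8 non-clicks.
Subtract the first batch: 23−5=18 clicks and 8−3=5 non-clicks.

18 clicks and 5 non-clicks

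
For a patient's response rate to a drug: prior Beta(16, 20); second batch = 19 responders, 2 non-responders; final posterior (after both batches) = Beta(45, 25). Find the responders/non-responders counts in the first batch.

Because Beta–binomial updating is additive in the counts, the combined data contributed (α_post−α_prior, β_post−β_prior) successes and failures.
Total across both batches: 45−16=29 responders, 25−20=5 non-responders.
Subtract the second batch: 29−19=10 responders and 5−2=3 non-responders.

10 responders and 3 non-responders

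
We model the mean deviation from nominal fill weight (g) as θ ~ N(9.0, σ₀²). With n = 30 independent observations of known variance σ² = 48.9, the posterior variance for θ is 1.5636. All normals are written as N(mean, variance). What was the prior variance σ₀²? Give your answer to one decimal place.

σ₀² = 38.4

For the Normal–Normal model with known σ², precisions add: τ_n = τ₀ + n/σ².
So 1/σ₀² = 1/1.5636 − 30/48.9 = 0.639550 − 0.613497 = 0.026053.
Hence σ₀² = 1/0.026053 ≈ 38.4.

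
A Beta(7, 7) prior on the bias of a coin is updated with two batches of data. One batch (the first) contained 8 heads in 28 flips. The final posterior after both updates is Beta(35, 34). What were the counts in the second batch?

Because Beta–binomial updating is additive in the counts, the combined data contributed (α_post−α_prior, β_post−β_prior) successes and failures.
Total across both batches: 35−7=28 heads, 34−7=27 tails.
Subtract the first batch: 28−8=20 heads and 27−20=7 tails.

20 heads and 7 tails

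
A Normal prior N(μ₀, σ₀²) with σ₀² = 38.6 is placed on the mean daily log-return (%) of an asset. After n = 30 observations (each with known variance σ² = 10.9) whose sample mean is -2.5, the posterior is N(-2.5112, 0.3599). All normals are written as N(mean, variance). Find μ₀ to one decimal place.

With known observation variance, the Normal–Normal posterior has precision τ_n = τ₀ + n/σ² and mean μ_n = (τ₀μ₀ + (n/σ²)x̄)/τ_n.
Here τ₀ = 1/38.6 = 0.025907 and τ_data = 30/10.9 = 2.752294, so τ_n = 2.778201.
Rearranging for μ₀: μ₀ = (μ_n·τ_n − τ_data·x̄)/τ₀ = (-2.5112·2.778201 − 2.752294·-2.5) / 0.025907 = -0.095883/0.025907 ≈ -3.7.

μ₀ = -3.7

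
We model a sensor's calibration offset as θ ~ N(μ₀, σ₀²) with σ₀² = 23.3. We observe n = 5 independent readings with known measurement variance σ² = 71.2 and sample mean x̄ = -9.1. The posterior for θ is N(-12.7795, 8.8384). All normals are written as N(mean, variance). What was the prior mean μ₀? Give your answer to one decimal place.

With known observation variance, the Normal–Normal posterior has precision τ_n = τ₀ + n/σ² and mean μ_n = (τ₀μ₀ + (n/σ²)x̄)/τ_n.
Here τ₀ = 1/23.3 = 0.042918 and τ_data = 5/71.2 = 0.070225, so τ_n = 0.113143.
Rearranging for μ₀: μ₀ = (μ_n·τ_n − τ_data·x̄)/τ₀ = (-12.7795·0.113143 − 0.070225·-9.1) / 0.042918 = -0.806863/0.042918 ≈ -18.8.

μ₀ = -18.8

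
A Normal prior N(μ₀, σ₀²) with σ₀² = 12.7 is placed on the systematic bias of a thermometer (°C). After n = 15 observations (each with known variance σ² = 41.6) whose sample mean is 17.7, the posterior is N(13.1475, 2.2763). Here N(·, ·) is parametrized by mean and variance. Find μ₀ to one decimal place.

μ₀ = -7.7

The posterior mean is a precision-weighted average: μ_n = (τ₀μ₀ + τ_data·x̄)/(τ₀+τ_data), with τ₀=1/σ₀² and τ_data=n/σ².
Here τ₀ = 1/12.7 = 0.078740 and τ_data = 15/41.6 = 0.360577, so τ_n = 0.439317.
Rearranging for μ₀: μ₀ = (μ_n·τ_n − τ_data·x̄)/τ₀ = (13.1475·0.439317 − 0.360577·17.7) / 0.078740 = -0.606293/0.078740 ≈ -7.7.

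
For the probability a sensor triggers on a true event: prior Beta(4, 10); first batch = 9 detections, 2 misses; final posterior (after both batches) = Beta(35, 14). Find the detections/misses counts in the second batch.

Because Beta–binomial updating is additive in the counts, the combined data contributed (α_post−α_prior, β_post−β_prior) successes and failures.
Total across both batches: 35−4=31 detections, 14−10=4 misses.
Subtract the first batch: 31−9=22 detections and 4−2=2 misses.

22 detections and 2 misses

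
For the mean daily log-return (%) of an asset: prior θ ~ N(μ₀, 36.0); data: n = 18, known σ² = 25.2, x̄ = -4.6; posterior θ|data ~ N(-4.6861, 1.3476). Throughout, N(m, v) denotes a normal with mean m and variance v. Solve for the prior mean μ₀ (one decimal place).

With known observation variance, the Normal–Normal posterior has precision τ_n = τ₀ + n/σ² and mean μ_n = (τ₀μ₀ + (n/σ²)x̄)/τ_n.
Here τ₀ = 1/36.0 = 0.027778 and τ_data = 18/25.2 = 0.714286, so τ_n = 0.742064.
Rearranging for μ₀: μ₀ = (μ_n·τ_n − τ_data·x̄)/τ₀ = (-4.6861·0.742064 − 0.714286·-4.6) / 0.027778 = -0.191671/0.027778 ≈ -6.9.

μ₀ = -6.9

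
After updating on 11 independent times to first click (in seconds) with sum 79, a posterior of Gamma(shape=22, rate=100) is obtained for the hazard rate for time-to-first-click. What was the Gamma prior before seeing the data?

Gamma(shape=11, rate=21)

For an exponential likelihood with a Gamma(α, β) prior on the rate, n observations with total T give posterior Gamma(α+n, β+T).
So α = 22 − 11 = 11 and β = 100 − 79 = 21.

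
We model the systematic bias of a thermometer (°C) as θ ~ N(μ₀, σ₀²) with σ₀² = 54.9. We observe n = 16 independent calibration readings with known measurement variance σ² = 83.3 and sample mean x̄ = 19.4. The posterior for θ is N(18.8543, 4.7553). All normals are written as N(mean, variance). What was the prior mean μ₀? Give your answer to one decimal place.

μ₀ = 13.1

The posterior mean is a precision-weighted average: μ_n = (τ₀μ₀ + τ_data·x̄)/(τ₀+τ_data), with τ₀=1/σ₀² and τ_data=n/σ².
Here τ₀ = 1/54.9 = 0.018215 and τ_data = 16/83.3 = 0.192077, so τ_n = 0.210292.
Rearranging for μ₀: μ₀ = (μ_n·τ_n − τ_data·x̄)/τ₀ = (18.8543·0.210292 − 0.192077·19.4) / 0.018215 = 0.238615/0.018215 ≈ 13.1.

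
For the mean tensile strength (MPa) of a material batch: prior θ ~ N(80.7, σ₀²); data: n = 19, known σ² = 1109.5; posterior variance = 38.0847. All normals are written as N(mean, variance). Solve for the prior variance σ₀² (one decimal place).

σ₀² = 109.5

Posterior precision equals prior precision plus data precision: 1/σ_n² = 1/σ₀² + n/σ².
So 1/σ₀² = 1/38.0847 − 19/1109.5 = 0.026257 − 0.017125 = 0.009132.
Hence σ₀² = 1/0.009132 ≈ 109.5.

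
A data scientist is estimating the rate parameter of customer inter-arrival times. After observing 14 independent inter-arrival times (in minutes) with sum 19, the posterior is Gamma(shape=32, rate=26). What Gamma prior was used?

Gamma(shape=18, rate=7)

Gamma–exponential conjugacy: posterior shape = α + n, posterior rate = β + Σtᵢ.
So α = 32 − 14 = 18 and β = 26 − 19 = 7.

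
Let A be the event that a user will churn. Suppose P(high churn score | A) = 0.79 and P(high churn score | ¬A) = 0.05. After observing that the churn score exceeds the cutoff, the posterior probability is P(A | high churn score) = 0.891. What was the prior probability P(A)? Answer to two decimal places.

P(A) = 0.34

In odds form, posterior odds = prior odds × likelihood ratio, so prior odds = posterior odds ÷ LR.
Posterior odds = 0.891/(1−0.891) = 8.1743. LR = 0.79/0.05 = 15.8000.
Prior odds = 8.1743/15.8000 = 0.5174, so P(A) = 0.5174/(1+0.5174) ≈ 0.34.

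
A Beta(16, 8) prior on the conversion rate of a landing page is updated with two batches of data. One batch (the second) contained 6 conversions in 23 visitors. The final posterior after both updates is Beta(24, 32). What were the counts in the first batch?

Sequential conjugate updates are equivalent to a single update on the pooled data, so total successes = posterior α − prior α and total failures = posterior β − prior β.
Total across both batches: 24−16=8 conversions, 32−8=24 bounces.
Subtract the second batch: 8−6=2 conversions and 24−17=7 bounces.

2 conversions and 7 bounces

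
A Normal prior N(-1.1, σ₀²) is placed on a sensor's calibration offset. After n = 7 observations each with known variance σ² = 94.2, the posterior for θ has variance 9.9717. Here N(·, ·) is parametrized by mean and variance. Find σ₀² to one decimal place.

σ₀² = 38.5

For the Normal–Normal model with known σ², precisions add: τ_n = τ₀ + n/σ².
So 1/σ₀² = 1/9.9717 − 7/94.2 = 0.100284 − 0.074310 = 0.025974.
Hence σ₀² = 1/0.025974 ≈ 38.5.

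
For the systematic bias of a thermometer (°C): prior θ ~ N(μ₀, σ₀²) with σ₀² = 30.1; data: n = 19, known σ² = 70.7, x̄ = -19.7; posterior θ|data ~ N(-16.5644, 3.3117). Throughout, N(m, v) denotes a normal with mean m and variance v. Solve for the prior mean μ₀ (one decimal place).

With known observation variance, the Normal–Normal posterior has precision τ_n = τ₀ + n/σ² and mean μ_n = (τ₀μ₀ + (n/σ²)x̄)/τ_n.
Here τ₀ = 1/30.1 = 0.033223 and τ_data = 19/70.7 = 0.268741, so τ_n = 0.301964.
Rearranging for μ₀: μ₀ = (μ_n·τ_n − τ_data·x̄)/τ₀ = (-16.5644·0.301964 − 0.268741·-19.7) / 0.033223 = 0.292345/0.033223 ≈ 8.8.

μ₀ = 8.8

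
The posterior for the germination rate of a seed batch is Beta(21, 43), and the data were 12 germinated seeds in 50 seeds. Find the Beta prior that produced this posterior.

A Beta(a, b) prior with s successes and f failures in binomial data gives a Beta(a+s, b+f) posterior.
So a = 21 − 12 = 9 and b = 43 − 38 = 5.

Beta(9, 5)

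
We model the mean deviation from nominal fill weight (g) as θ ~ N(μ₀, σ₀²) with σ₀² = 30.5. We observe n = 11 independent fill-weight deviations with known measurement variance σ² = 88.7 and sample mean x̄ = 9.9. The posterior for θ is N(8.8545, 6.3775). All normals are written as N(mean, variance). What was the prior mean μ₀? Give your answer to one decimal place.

With known observation variance, the Normal–Normal posterior has precision τ_n = τ₀ + n/σ² and mean μ_n = (τ₀μ₀ + (n/σ²)x̄)/τ_n.
Here τ₀ = 1/30.5 = 0.032787 and τ_data = 11/88.7 = 0.124014, so τ_n = 0.156801.
Rearranging for μ₀: μ₀ = (μ_n·τ_n − τ_data·x̄)/τ₀ = (8.8545·0.156801 − 0.124014·9.9) / 0.032787 = 0.160656/0.032787 ≈ 4.9.

μ₀ = 4.9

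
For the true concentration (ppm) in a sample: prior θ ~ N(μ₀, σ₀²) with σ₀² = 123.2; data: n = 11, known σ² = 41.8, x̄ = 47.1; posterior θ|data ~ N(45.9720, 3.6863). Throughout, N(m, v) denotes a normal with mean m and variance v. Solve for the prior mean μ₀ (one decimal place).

With known observation variance, the Normal–Normal posterior has precision τ_n = τ₀ + n/σ² and mean μ_n = (τ₀μ₀ + (n/σ²)x̄)/τ_n.
Here τ₀ = 1/123.2 = 0.008117 and τ_data = 11/41.8 = 0.263158, so τ_n = 0.271275.
Rearranging for μ₀: μ₀ = (μ_n·τ_n − τ_data·x̄)/τ₀ = (45.9720·0.271275 − 0.263158·47.1) / 0.008117 = 0.076313/0.008117 ≈ 9.4.

μ₀ = 9.4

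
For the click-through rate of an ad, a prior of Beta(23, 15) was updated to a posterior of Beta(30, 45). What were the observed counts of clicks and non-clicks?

Beta is conjugate to the binomial likelihood: posterior = Beta(a+s, b+f).
So s = 30 − 23 = 7 and f = 45 − 15 = 30.

7 clicks and 30 non-clicks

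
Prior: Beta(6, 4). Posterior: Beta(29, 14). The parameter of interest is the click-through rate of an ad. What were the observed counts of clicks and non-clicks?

23 clicks and 10 non-clicks

A Beta(a, b) prior with s successes and f failures in binomial data gives a Beta(a+s, b+f) posterior.
Match parameters: s=29−6=23, f=14−4=10.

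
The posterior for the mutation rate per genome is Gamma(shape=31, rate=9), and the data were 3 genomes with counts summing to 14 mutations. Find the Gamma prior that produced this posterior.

Gamma–Poisson conjugacy: posterior shape = α + Σxᵢ, posterior rate = β + n.
So α = 31 − 14 = 17 and β = 9 − 3 = 6.

Gamma(shape=17, rate=6)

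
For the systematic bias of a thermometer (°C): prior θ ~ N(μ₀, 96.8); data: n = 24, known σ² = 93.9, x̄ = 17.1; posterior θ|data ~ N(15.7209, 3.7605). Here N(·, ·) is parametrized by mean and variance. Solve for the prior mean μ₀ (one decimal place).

The posterior mean is a precision-weighted average: μ_n = (τ₀μ₀ + τ_data·x̄)/(τ₀+τ_data), with τ₀=1/σ₀² and τ_data=n/σ².
Here τ₀ = 1/96.8 = 0.010331 and τ_data = 24/93.9 = 0.255591, so τ_n = 0.265922.
Rearranging for μ₀: μ₀ = (μ_n·τ_n − τ_data·x̄)/τ₀ = (15.7209·0.265922 − 0.255591·17.1) / 0.010331 = -0.190073/0.010331 ≈ -18.4.

μ₀ = -18.4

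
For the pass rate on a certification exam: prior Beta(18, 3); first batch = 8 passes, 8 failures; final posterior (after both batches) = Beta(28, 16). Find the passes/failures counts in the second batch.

2 passes and 5 failures

Because Beta–binomial updating is additive in the counts, the combined data contributed (α_post−α_prior, β_post−β_prior) successes and failures.
Total across both batches: 28−18=10 passes, 16−3=13 failures.
Subtract the first batch: 10−8=2 passes and 13−8=5 failures.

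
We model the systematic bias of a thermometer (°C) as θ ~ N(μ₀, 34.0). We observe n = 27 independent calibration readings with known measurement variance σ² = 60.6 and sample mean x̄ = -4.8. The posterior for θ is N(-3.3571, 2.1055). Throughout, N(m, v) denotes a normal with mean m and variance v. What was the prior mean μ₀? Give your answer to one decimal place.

μ₀ = 18.5

The posterior mean is a precision-weighted average: μ_n = (τ₀μ₀ + τ_data·x̄)/(τ₀+τ_data), with τ₀=1/σ₀² and τ_data=n/σ².
Here τ₀ = 1/34.0 = 0.029412 and τ_data = 27/60.6 = 0.445545, so τ_n = 0.474957.
Rearranging for μ₀: μ₀ = (μ_n·τ_n − τ_data·x̄)/τ₀ = (-3.3571·0.474957 − 0.445545·-4.8) / 0.029412 = 0.544138/0.029412 ≈ 18.5.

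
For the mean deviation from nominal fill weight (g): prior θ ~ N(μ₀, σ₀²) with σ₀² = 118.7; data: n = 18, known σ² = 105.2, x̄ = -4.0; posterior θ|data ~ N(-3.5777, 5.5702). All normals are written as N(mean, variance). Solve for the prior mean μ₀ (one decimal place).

μ₀ = 5.0

With known observation variance, the Normal–Normal posterior has precision τ_n = τ₀ + n/σ² and mean μ_n = (τ₀μ₀ + (n/σ²)x̄)/τ_n.
Here τ₀ = 1/118.7 = 0.008425 and τ_data = 18/105.2 = 0.171103, so τ_n = 0.179528.
Rearranging for μ₀: μ₀ = (μ_n·τ_n − τ_data·x̄)/τ₀ = (-3.5777·0.179528 − 0.171103·-4.0) / 0.008425 = 0.042115/0.008425 ≈ 5.0.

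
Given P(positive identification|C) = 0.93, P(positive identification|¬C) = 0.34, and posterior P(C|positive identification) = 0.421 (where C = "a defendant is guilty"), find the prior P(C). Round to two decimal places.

Bayes' rule in odds form gives O(C|E) = O(C)·[P(E|C)/P(E|¬C)], hence O(C) = O(C|E)/LR.
Posterior odds = 0.421/(1−0.421) = 0.7271. LR = 0.93/0.34 = 2.7353.
Prior odds = 0.7271/2.7353 = 0.2658, so P(C) = 0.2658/(1+0.2658) ≈ 0.21.

P(C) = 0.21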